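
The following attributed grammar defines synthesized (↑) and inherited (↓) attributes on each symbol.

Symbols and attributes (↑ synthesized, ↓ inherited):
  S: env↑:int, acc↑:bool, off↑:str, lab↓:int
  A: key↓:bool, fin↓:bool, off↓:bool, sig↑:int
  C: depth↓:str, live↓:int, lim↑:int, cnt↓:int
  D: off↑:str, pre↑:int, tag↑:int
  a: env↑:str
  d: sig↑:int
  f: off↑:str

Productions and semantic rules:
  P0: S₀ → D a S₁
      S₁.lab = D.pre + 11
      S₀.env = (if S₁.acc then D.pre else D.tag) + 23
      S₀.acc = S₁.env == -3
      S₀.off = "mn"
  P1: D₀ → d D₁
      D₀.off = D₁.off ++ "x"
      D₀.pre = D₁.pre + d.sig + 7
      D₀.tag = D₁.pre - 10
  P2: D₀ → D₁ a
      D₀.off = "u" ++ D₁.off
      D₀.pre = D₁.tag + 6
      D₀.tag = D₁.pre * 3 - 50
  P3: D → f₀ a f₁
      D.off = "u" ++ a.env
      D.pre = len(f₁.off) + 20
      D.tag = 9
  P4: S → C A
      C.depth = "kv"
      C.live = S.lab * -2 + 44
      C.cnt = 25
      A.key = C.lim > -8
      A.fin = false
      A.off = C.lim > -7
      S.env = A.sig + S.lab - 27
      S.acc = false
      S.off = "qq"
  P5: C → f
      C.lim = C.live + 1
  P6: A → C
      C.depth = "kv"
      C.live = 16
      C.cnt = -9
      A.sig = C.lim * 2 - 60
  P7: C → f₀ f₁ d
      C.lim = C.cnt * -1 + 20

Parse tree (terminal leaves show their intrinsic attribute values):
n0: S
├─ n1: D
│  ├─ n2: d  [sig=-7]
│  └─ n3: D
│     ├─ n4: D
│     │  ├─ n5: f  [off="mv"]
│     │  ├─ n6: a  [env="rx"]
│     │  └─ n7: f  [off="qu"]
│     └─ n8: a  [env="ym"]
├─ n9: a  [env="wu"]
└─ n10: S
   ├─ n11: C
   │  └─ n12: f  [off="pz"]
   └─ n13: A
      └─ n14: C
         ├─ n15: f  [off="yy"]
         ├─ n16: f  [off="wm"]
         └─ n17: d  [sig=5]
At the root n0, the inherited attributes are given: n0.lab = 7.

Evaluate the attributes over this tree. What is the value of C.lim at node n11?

1. n0.lab = 7  [given at root]
2. n2.sig = -7  [terminal]
3. n5.off = "mv"  [terminal]
4. n6.env = "rx"  [terminal]
5. n7.off = "qu"  [terminal]
6. n4.off = "urx"  ["u" ++ a.env]
7. n4.pre = 22  [len(f₁.off) + 20]
8. n4.tag = 9  [9]
9. n8.env = "ym"  [terminal]
10. n3.off = "uurx"  ["u" ++ D₁.off]
11. n3.pre = 15  [D₁.tag + 6]
12. n3.tag = 16  [D₁.pre * 3 - 50]
13. n1.off = "uurxx"  [D₁.off ++ "x"]
14. n1.pre = 15  [D₁.pre + d.sig + 7]
15. n1.tag = 5  [D₁.pre - 10]
16. n9.env = "wu"  [terminal]
17. n10.lab = 26  [D.pre + 11]
18. n11.depth = "kv"  ["kv"]
19. n11.live = -8  [S.lab * -2 + 44]
20. n11.cnt = 25  [25]
21. n12.off = "pz"  [terminal]
22. n11.lim = -7  [C.live + 1]
23. n13.key = true  [C.lim > -8]
24. n13.fin = false  [false]
25. n13.off = false  [C.lim > -7]
26. n14.depth = "kv"  ["kv"]
27. n14.live = 16  [16]
28. n14.cnt = -9  [-9]
29. n15.off = "yy"  [terminal]
30. n16.off = "wm"  [terminal]
31. n17.sig = 5  [terminal]
32. n14.lim = 29  [C.cnt * -1 + 20]
33. n13.sig = -2  [C.lim * 2 - 60]
34. n10.env = -3  [A.sig + S.lab - 27]
35. n10.acc = false  [false]
36. n10.off = "qq"  ["qq"]
37. n0.env = 28  [(if S₁.acc then D.pre else D.tag) + 23]
38. n0.acc = true  [S₁.env == -3]
39. n0.off = "mn"  ["mn"]

-7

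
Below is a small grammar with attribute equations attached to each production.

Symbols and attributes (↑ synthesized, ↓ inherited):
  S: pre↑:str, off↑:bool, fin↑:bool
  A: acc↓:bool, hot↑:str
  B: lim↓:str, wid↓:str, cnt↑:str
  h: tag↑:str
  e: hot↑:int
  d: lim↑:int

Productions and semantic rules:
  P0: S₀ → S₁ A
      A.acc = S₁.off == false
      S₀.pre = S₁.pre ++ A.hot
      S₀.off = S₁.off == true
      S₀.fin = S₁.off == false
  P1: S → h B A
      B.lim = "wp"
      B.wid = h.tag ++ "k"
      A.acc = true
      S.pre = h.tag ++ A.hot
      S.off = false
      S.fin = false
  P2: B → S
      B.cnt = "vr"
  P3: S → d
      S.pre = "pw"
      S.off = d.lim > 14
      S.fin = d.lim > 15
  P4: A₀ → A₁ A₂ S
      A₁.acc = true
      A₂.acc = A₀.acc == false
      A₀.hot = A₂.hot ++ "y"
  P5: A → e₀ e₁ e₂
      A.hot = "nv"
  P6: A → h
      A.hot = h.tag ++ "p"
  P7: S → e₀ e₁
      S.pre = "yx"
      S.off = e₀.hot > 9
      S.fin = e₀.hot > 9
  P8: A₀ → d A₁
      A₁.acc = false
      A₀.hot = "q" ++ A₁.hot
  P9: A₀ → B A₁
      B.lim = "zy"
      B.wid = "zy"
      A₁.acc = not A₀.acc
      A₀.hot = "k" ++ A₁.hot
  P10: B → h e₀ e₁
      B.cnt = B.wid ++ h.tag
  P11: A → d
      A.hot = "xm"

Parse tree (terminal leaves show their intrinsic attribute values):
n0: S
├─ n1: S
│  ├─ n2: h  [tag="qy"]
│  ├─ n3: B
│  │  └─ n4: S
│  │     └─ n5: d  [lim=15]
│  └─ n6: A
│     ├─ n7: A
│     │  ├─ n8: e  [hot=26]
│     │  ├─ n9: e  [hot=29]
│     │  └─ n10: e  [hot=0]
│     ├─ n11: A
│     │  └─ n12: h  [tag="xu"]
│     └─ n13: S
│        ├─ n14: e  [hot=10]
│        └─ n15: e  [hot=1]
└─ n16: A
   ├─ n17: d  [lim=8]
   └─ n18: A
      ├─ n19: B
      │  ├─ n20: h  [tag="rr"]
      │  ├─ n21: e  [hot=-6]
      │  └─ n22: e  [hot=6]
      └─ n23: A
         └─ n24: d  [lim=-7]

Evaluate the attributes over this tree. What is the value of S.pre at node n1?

1. n2.tag = "qy"  [terminal]
2. n3.lim = "wp"  ["wp"]
3. n3.wid = "qyk"  [h.tag ++ "k"]
4. n5.lim = 15  [terminal]
5. n4.pre = "pw"  ["pw"]
6. n4.off = true  [d.lim > 14]
7. n4.fin = false  [d.lim > 15]
8. n3.cnt = "vr"  ["vr"]
9. n6.acc = true  [true]
10. n7.acc = true  [true]
11. n8.hot = 26  [terminal]
12. n9.hot = 29  [terminal]
13. n10.hot = 0  [terminal]
14. n7.hot = "nv"  ["nv"]
15. n11.acc = false  [A₀.acc == false]
16. n12.tag = "xu"  [terminal]
17. n11.hot = "xup"  [h.tag ++ "p"]
18. n14.hot = 10  [terminal]
19. n15.hot = 1  [terminal]
20. n13.pre = "yx"  ["yx"]
21. n13.off = true  [e₀.hot > 9]
22. n13.fin = true  [e₀.hot > 9]
23. n6.hot = "xupy"  [A₂.hot ++ "y"]
24. n1.pre = "qyxupy"  [h.tag ++ A.hot]
25. n1.off = false  [false]
26. n1.fin = false  [false]
27. n16.acc = true  [S₁.off == false]
28. n17.lim = 8  [terminal]
29. n18.acc = false  [false]
30. n19.lim = "zy"  ["zy"]
31. n19.wid = "zy"  ["zy"]
32. n20.tag = "rr"  [terminal]
33. n21.hot = -6  [terminal]
34. n22.hot = 6  [terminal]
35. n19.cnt = "zyrr"  [B.wid ++ h.tag]
36. n23.acc = true  [not A₀.acc]
37. n24.lim = -7  [terminal]
38. n23.hot = "xm"  ["xm"]
39. n18.hot = "kxm"  ["k" ++ A₁.hot]
40. n16.hot = "qkxm"  ["q" ++ A₁.hot]
41. n0.pre = "qyxupyqkxm"  [S₁.pre ++ A.hot]
42. n0.off = false  [S₁.off == true]
43. n0.fin = true  [S₁.off == false]

"qyxupy"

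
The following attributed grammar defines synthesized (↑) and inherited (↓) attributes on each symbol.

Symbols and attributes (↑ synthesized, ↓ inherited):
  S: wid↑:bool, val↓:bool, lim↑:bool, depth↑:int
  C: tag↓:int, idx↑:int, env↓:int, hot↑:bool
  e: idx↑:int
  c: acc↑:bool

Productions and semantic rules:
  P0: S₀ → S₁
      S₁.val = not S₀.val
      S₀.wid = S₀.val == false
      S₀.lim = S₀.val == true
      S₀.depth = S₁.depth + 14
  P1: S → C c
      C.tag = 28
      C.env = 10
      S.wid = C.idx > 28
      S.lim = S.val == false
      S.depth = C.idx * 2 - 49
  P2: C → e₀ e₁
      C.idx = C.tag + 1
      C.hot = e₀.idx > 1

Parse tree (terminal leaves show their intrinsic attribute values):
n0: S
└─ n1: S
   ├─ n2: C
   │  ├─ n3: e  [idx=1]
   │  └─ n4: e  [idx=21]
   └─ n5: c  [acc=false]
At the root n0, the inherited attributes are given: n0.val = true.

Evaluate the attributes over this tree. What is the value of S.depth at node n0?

1. n0.val = true  [given at root]
2. n1.val = false  [not S₀.val]
3. n2.tag = 28  [28]
4. n2.env = 10  [10]
5. n3.idx = 1  [terminal]
6. n4.idx = 21  [terminal]
7. n2.idx = 29  [C.tag + 1]
8. n2.hot = false  [e₀.idx > 1]
9. n5.acc = false  [terminal]
10. n1.wid = true  [C.idx > 28]
11. n1.lim = true  [S.val == false]
12. n1.depth = 9  [C.idx * 2 - 49]
13. n0.wid = false  [S₀.val == false]
14. n0.lim = true  [S₀.val == true]
15. n0.depth = 23  [S₁.depth + 14]

23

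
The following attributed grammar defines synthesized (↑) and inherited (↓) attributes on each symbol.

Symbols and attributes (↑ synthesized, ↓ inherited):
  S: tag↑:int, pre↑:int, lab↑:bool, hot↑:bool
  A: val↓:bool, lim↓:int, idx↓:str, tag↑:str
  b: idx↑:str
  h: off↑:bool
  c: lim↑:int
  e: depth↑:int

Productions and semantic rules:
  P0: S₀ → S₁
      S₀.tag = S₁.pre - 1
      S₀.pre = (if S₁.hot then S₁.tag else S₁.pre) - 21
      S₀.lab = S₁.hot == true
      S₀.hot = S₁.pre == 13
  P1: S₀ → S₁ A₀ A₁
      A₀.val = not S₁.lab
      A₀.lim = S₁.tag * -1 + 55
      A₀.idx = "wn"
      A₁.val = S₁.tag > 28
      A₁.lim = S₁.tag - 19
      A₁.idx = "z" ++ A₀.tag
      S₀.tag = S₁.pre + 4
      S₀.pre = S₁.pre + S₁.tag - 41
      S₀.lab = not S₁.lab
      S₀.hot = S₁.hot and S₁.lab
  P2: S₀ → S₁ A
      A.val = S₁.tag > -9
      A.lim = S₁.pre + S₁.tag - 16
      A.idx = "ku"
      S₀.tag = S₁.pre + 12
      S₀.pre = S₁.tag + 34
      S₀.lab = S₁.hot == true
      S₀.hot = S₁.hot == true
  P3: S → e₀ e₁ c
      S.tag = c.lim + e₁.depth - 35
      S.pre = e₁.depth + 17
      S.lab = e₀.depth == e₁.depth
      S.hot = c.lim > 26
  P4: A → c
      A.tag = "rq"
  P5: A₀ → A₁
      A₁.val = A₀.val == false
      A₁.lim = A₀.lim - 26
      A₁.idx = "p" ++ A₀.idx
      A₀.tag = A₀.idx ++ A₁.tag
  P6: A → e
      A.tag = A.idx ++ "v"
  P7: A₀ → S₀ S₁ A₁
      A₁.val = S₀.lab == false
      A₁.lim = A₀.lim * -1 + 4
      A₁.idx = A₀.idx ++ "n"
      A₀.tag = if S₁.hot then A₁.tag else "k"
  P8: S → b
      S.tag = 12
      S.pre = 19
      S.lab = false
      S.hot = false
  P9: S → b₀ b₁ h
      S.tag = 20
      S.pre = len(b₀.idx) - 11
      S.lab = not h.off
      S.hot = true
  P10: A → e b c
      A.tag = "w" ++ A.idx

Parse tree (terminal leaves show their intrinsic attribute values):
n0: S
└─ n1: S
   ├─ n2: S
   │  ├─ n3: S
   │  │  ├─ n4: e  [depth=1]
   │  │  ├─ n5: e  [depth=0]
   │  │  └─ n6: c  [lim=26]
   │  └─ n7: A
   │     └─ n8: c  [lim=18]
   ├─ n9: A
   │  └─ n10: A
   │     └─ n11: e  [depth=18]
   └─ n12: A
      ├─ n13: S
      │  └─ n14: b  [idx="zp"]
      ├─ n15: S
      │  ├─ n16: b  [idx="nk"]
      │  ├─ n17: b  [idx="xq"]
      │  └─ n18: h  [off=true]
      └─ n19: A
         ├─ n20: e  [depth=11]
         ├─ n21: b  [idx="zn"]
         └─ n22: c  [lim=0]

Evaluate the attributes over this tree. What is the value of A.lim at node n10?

0

1. n4.depth = 1  [terminal]
2. n5.depth = 0  [terminal]
3. n6.lim = 26  [terminal]
4. n3.tag = -9  [c.lim + e₁.depth - 35]
5. n3.pre = 17  [e₁.depth + 17]
6. n3.lab = false  [e₀.depth == e₁.depth]
7. n3.hot = false  [c.lim > 26]
8. n7.val = false  [S₁.tag > -9]
9. n7.lim = -8  [S₁.pre + S₁.tag - 16]
10. n7.idx = "ku"  ["ku"]
11. n8.lim = 18  [terminal]
12. n7.tag = "rq"  ["rq"]
13. n2.tag = 29  [S₁.pre + 12]
14. n2.pre = 25  [S₁.tag + 34]
15. n2.lab = false  [S₁.hot == true]
16. n2.hot = false  [S₁.hot == true]
17. n9.val = true  [not S₁.lab]
18. n9.lim = 26  [S₁.tag * -1 + 55]
19. n9.idx = "wn"  ["wn"]
20. n10.val = false  [A₀.val == false]
21. n10.lim = 0  [A₀.lim - 26]
22. n10.idx = "pwn"  ["p" ++ A₀.idx]
23. n11.depth = 18  [terminal]
24. n10.tag = "pwnv"  [A.idx ++ "v"]
25. n9.tag = "wnpwnv"  [A₀.idx ++ A₁.tag]
26. n12.val = true  [S₁.tag > 28]
27. n12.lim = 10  [S₁.tag - 19]
28. n12.idx = "zwnpwnv"  ["z" ++ A₀.tag]
29. n14.idx = "zp"  [terminal]
30. n13.tag = 12  [12]
31. n13.pre = 19  [19]
32. n13.lab = false  [false]
33. n13.hot = false  [false]
34. n16.idx = "nk"  [terminal]
35. n17.idx = "xq"  [terminal]
36. n18.off = true  [terminal]
37. n15.tag = 20  [20]
38. n15.pre = -9  [len(b₀.idx) - 11]
39. n15.lab = false  [not h.off]
40. n15.hot = true  [true]
41. n19.val = true  [S₀.lab == false]
42. n19.lim = -6  [A₀.lim * -1 + 4]
43. n19.idx = "zwnpwnvn"  [A₀.idx ++ "n"]
44. n20.depth = 11  [terminal]
45. n21.idx = "zn"  [terminal]
46. n22.lim = 0  [terminal]
47. n19.tag = "wzwnpwnvn"  ["w" ++ A.idx]
48. n12.tag = "wzwnpwnvn"  [if S₁.hot then A₁.tag else "k"]
49. n1.tag = 29  [S₁.pre + 4]
50. n1.pre = 13  [S₁.pre + S₁.tag - 41]
51. n1.lab = true  [not S₁.lab]
52. n1.hot = false  [S₁.hot and S₁.lab]
53. n0.tag = 12  [S₁.pre - 1]
54. n0.pre = -8  [(if S₁.hot then S₁.tag else S₁.pre) - 21]
55. n0.lab = false  [S₁.hot == true]
56. n0.hot = true  [S₁.pre == 13]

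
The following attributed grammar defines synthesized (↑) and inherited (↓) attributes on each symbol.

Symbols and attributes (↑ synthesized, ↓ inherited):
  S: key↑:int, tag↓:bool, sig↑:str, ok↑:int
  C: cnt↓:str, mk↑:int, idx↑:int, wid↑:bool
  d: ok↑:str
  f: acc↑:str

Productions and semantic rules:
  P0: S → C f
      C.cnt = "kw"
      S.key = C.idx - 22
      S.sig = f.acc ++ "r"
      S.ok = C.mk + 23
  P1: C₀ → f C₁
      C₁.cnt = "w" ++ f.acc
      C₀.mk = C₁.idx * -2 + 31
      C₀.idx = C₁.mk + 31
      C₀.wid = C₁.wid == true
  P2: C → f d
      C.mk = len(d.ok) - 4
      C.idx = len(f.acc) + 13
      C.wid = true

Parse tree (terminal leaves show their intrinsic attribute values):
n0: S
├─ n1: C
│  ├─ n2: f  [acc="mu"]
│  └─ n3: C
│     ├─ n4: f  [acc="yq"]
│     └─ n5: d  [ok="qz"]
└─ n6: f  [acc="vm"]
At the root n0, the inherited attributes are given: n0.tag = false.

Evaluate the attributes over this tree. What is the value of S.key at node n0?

1. n0.tag = false  [given at root]
2. n1.cnt = "kw"  ["kw"]
3. n2.acc = "mu"  [terminal]
4. n3.cnt = "wmu"  ["w" ++ f.acc]
5. n4.acc = "yq"  [terminal]
6. n5.ok = "qz"  [terminal]
7. n3.mk = -2  [len(d.ok) - 4]
8. n3.idx = 15  [len(f.acc) + 13]
9. n3.wid = true  [true]
10. n1.mk = 1  [C₁.idx * -2 + 31]
11. n1.idx = 29  [C₁.mk + 31]
12. n1.wid = true  [C₁.wid == true]
13. n6.acc = "vm"  [terminal]
14. n0.key = 7  [C.idx - 22]
15. n0.sig = "vmr"  [f.acc ++ "r"]
16. n0.ok = 24  [C.mk + 23]

7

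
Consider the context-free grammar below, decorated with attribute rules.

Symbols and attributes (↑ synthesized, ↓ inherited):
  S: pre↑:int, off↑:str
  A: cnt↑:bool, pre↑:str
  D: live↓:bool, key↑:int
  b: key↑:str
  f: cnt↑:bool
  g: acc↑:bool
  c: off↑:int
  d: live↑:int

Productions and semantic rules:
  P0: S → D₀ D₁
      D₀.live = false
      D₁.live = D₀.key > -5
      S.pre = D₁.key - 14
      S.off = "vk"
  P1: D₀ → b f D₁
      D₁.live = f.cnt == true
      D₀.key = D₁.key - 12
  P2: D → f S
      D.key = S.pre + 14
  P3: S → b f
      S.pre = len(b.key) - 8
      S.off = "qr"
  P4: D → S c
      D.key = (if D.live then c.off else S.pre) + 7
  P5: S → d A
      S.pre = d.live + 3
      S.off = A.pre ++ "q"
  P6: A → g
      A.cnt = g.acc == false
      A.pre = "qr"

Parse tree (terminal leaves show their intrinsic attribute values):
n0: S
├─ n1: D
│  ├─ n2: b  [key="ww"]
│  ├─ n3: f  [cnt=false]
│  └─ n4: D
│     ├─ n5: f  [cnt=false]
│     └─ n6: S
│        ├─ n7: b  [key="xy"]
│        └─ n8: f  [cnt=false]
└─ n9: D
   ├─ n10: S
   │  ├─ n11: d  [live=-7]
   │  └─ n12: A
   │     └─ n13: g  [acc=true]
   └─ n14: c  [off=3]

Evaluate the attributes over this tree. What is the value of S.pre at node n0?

-4

1. n1.live = false  [false]
2. n2.key = "ww"  [terminal]
3. n3.cnt = false  [terminal]
4. n4.live = false  [f.cnt == true]
5. n5.cnt = false  [terminal]
6. n7.key = "xy"  [terminal]
7. n8.cnt = false  [terminal]
8. n6.pre = -6  [len(b.key) - 8]
9. n6.off = "qr"  ["qr"]
10. n4.key = 8  [S.pre + 14]
11. n1.key = -4  [D₁.key - 12]
12. n9.live = true  [D₀.key > -5]
13. n11.live = -7  [terminal]
14. n13.acc = true  [terminal]
15. n12.cnt = false  [g.acc == false]
16. n12.pre = "qr"  ["qr"]
17. n10.pre = -4  [d.live + 3]
18. n10.off = "qrq"  [A.pre ++ "q"]
19. n14.off = 3  [terminal]
20. n9.key = 10  [(if D.live then c.off else S.pre) + 7]
21. n0.pre = -4  [D₁.key - 14]
22. n0.off = "vk"  ["vk"]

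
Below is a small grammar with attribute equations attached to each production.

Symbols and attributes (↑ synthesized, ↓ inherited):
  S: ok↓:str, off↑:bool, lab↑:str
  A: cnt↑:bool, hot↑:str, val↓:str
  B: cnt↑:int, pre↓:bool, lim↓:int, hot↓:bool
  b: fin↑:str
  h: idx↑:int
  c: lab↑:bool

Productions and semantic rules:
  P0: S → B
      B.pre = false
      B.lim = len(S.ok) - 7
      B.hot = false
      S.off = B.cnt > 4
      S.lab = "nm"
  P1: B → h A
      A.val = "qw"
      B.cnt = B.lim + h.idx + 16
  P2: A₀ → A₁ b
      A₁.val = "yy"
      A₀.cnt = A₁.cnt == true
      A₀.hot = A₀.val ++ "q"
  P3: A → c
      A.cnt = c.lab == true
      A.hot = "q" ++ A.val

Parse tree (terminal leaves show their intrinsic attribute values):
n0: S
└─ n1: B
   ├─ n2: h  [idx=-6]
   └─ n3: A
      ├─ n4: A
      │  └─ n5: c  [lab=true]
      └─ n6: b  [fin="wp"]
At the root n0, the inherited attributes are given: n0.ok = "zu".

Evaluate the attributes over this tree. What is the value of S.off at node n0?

1. n0.ok = "zu"  [given at root]
2. n1.pre = false  [false]
3. n1.lim = -5  [len(S.ok) - 7]
4. n1.hot = false  [false]
5. n2.idx = -6  [terminal]
6. n3.val = "qw"  ["qw"]
7. n4.val = "yy"  ["yy"]
8. n5.lab = true  [terminal]
9. n4.cnt = true  [c.lab == true]
10. n4.hot = "qyy"  ["q" ++ A.val]
11. n6.fin = "wp"  [terminal]
12. n3.cnt = true  [A₁.cnt == true]
13. n3.hot = "qwq"  [A₀.val ++ "q"]
14. n1.cnt = 5  [B.lim + h.idx + 16]
15. n0.off = true  [B.cnt > 4]
16. n0.lab = "nm"  ["nm"]

true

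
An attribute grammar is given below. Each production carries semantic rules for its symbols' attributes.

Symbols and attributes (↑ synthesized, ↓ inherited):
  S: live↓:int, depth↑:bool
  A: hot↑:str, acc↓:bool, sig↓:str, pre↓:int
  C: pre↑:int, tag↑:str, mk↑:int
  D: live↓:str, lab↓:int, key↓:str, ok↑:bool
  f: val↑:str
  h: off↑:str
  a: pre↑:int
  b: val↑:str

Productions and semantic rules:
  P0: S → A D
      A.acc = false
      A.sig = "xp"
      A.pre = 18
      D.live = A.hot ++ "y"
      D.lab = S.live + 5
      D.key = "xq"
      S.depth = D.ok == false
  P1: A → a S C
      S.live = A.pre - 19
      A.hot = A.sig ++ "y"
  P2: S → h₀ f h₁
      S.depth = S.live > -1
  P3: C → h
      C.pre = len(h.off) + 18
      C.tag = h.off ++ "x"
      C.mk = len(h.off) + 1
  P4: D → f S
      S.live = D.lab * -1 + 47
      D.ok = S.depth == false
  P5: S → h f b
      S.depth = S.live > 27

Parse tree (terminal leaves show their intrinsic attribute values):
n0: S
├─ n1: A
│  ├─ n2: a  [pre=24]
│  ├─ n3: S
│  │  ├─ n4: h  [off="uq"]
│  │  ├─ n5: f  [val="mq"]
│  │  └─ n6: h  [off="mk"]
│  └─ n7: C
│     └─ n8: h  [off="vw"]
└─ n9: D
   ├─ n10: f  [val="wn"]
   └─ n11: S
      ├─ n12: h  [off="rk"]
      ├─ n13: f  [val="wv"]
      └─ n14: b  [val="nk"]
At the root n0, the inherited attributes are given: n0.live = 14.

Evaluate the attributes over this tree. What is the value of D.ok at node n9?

1. n0.live = 14  [given at root]
2. n1.acc = false  [false]
3. n1.sig = "xp"  ["xp"]
4. n1.pre = 18  [18]
5. n2.pre = 24  [terminal]
6. n3.live = -1  [A.pre - 19]
7. n4.off = "uq"  [terminal]
8. n5.val = "mq"  [terminal]
9. n6.off = "mk"  [terminal]
10. n3.depth = false  [S.live > -1]
11. n8.off = "vw"  [terminal]
12. n7.pre = 20  [len(h.off) + 18]
13. n7.tag = "vwx"  [h.off ++ "x"]
14. n7.mk = 3  [len(h.off) + 1]
15. n1.hot = "xpy"  [A.sig ++ "y"]
16. n9.live = "xpyy"  [A.hot ++ "y"]
17. n9.lab = 19  [S.live + 5]
18. n9.key = "xq"  ["xq"]
19. n10.val = "wn"  [terminal]
20. n11.live = 28  [D.lab * -1 + 47]
21. n12.off = "rk"  [terminal]
22. n13.val = "wv"  [terminal]
23. n14.val = "nk"  [terminal]
24. n11.depth = true  [S.live > 27]
25. n9.ok = false  [S.depth == false]
26. n0.depth = true  [D.ok == false]

false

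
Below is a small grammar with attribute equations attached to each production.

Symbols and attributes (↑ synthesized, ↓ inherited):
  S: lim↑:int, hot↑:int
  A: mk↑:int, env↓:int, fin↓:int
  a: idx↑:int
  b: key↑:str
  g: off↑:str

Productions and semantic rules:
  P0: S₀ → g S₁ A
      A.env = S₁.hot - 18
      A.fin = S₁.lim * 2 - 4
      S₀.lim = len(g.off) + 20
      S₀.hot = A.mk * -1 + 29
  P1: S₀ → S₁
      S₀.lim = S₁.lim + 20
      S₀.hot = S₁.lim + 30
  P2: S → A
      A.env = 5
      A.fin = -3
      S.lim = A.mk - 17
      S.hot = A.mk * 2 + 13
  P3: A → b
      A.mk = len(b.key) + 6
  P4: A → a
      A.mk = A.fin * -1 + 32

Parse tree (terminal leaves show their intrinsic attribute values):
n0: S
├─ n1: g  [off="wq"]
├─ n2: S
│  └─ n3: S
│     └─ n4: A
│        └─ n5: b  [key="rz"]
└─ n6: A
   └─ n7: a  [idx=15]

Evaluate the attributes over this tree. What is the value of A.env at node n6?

1. n1.off = "wq"  [terminal]
2. n4.env = 5  [5]
3. n4.fin = -3  [-3]
4. n5.key = "rz"  [terminal]
5. n4.mk = 8  [len(b.key) + 6]
6. n3.lim = -9  [A.mk - 17]
7. n3.hot = 29  [A.mk * 2 + 13]
8. n2.lim = 11  [S₁.lim + 20]
9. n2.hot = 21  [S₁.lim + 30]
10. n6.env = 3  [S₁.hot - 18]
11. n6.fin = 18  [S₁.lim * 2 - 4]
12. n7.idx = 15  [terminal]
13. n6.mk = 14  [A.fin * -1 + 32]
14. n0.lim = 22  [len(g.off) + 20]
15. n0.hot = 15  [A.mk * -1 + 29]

3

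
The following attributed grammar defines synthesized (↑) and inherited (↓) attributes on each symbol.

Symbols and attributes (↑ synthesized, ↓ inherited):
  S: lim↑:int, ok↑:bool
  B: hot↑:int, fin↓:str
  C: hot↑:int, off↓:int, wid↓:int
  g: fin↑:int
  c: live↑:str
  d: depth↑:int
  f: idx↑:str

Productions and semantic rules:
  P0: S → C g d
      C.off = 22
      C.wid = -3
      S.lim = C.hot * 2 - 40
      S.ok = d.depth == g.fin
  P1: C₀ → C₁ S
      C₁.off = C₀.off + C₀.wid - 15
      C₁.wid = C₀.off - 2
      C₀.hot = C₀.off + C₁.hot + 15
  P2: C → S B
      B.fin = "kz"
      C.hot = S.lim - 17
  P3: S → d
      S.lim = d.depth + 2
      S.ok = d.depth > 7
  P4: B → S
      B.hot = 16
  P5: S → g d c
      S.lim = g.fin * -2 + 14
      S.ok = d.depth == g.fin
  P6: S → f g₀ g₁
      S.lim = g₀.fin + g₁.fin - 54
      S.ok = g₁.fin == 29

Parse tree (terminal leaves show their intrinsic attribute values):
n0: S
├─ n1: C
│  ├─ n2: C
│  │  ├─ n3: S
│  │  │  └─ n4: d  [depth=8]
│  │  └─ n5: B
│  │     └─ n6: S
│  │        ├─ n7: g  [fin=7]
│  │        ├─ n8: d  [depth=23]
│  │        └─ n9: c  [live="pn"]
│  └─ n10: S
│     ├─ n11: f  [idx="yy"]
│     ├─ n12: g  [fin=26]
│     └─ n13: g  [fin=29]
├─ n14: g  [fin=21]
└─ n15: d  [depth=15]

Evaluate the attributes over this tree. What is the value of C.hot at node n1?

30

1. n1.off = 22  [22]
2. n1.wid = -3  [-3]
3. n2.off = 4  [C₀.off + C₀.wid - 15]
4. n2.wid = 20  [C₀.off - 2]
5. n4.depth = 8  [terminal]
6. n3.lim = 10  [d.depth + 2]
7. n3.ok = true  [d.depth > 7]
8. n5.fin = "kz"  ["kz"]
9. n7.fin = 7  [terminal]
10. n8.depth = 23  [terminal]
11. n9.live = "pn"  [terminal]
12. n6.lim = 0  [g.fin * -2 + 14]
13. n6.ok = false  [d.depth == g.fin]
14. n5.hot = 16  [16]
15. n2.hot = -7  [S.lim - 17]
16. n11.idx = "yy"  [terminal]
17. n12.fin = 26  [terminal]
18. n13.fin = 29  [terminal]
19. n10.lim = 1  [g₀.fin + g₁.fin - 54]
20. n10.ok = true  [g₁.fin == 29]
21. n1.hot = 30  [C₀.off + C₁.hot + 15]
22. n14.fin = 21  [terminal]
23. n15.depth = 15  [terminal]
24. n0.lim = 20  [C.hot * 2 - 40]
25. n0.ok = false  [d.depth == g.fin]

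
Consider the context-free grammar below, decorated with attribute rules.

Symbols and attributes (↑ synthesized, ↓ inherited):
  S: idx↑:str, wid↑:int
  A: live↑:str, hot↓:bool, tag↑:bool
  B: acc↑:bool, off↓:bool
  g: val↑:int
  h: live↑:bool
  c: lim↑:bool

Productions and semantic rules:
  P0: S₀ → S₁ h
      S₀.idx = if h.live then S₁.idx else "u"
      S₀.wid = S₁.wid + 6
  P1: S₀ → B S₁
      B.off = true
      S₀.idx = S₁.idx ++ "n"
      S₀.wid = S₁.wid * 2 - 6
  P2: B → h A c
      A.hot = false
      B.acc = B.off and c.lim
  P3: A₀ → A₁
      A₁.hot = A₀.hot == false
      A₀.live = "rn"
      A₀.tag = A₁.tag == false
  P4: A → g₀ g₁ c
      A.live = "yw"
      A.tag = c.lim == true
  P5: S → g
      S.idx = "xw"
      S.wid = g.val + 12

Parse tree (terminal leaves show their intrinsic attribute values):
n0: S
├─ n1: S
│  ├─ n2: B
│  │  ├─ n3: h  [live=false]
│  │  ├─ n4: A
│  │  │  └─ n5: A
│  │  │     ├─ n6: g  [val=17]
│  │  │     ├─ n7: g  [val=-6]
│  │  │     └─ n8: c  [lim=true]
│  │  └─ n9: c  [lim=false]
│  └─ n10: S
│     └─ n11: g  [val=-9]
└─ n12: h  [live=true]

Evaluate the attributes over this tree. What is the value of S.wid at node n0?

6

1. n2.off = true  [true]
2. n3.live = false  [terminal]
3. n4.hot = false  [false]
4. n5.hot = true  [A₀.hot == false]
5. n6.val = 17  [terminal]
6. n7.val = -6  [terminal]
7. n8.lim = true  [terminal]
8. n5.live = "yw"  ["yw"]
9. n5.tag = true  [c.lim == true]
10. n4.live = "rn"  ["rn"]
11. n4.tag = false  [A₁.tag == false]
12. n9.lim = false  [terminal]
13. n2.acc = false  [B.off and c.lim]
14. n11.val = -9  [terminal]
15. n10.idx = "xw"  ["xw"]
16. n10.wid = 3  [g.val + 12]
17. n1.idx = "xwn"  [S₁.idx ++ "n"]
18. n1.wid = 0  [S₁.wid * 2 - 6]
19. n12.live = true  [terminal]
20. n0.idx = "xwn"  [if h.live then S₁.idx else "u"]
21. n0.wid = 6  [S₁.wid + 6]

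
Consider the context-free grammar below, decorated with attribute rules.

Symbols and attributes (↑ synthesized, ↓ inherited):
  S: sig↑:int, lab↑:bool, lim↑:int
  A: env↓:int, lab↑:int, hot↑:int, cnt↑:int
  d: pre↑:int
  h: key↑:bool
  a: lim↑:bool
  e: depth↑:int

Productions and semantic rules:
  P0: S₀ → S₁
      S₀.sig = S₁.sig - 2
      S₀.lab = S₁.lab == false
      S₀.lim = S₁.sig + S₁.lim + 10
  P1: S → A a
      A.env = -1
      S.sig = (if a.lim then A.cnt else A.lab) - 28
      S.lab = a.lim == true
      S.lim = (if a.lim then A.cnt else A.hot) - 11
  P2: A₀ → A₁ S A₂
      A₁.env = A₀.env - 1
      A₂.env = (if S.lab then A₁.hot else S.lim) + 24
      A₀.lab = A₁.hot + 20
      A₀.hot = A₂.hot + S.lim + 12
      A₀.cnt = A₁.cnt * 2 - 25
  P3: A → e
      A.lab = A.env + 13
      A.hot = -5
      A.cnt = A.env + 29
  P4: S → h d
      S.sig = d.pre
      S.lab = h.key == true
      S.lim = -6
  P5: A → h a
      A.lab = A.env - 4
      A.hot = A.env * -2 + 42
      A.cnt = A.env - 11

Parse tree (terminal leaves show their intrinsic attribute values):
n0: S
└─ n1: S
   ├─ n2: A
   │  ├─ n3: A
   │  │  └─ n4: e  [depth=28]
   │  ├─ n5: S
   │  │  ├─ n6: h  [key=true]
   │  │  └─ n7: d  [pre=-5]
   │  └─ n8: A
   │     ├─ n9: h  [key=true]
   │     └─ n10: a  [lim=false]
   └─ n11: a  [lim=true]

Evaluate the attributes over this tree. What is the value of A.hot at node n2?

1. n2.env = -1  [-1]
2. n3.env = -2  [A₀.env - 1]
3. n4.depth = 28  [terminal]
4. n3.lab = 11  [A.env + 13]
5. n3.hot = -5  [-5]
6. n3.cnt = 27  [A.env + 29]
7. n6.key = true  [terminal]
8. n7.pre = -5  [terminal]
9. n5.sig = -5  [d.pre]
10. n5.lab = true  [h.key == true]
11. n5.lim = -6  [-6]
12. n8.env = 19  [(if S.lab then A₁.hot else S.lim) + 24]
13. n9.key = true  [terminal]
14. n10.lim = false  [terminal]
15. n8.lab = 15  [A.env - 4]
16. n8.hot = 4  [A.env * -2 + 42]
17. n8.cnt = 8  [A.env - 11]
18. n2.lab = 15  [A₁.hot + 20]
19. n2.hot = 10  [A₂.hot + S.lim + 12]
20. n2.cnt = 29  [A₁.cnt * 2 - 25]
21. n11.lim = true  [terminal]
22. n1.sig = 1  [(if a.lim then A.cnt else A.lab) - 28]
23. n1.lab = true  [a.lim == true]
24. n1.lim = 18  [(if a.lim then A.cnt else A.hot) - 11]
25. n0.sig = -1  [S₁.sig - 2]
26. n0.lab = false  [S₁.lab == false]
27. n0.lim = 29  [S₁.sig + S₁.lim + 10]

10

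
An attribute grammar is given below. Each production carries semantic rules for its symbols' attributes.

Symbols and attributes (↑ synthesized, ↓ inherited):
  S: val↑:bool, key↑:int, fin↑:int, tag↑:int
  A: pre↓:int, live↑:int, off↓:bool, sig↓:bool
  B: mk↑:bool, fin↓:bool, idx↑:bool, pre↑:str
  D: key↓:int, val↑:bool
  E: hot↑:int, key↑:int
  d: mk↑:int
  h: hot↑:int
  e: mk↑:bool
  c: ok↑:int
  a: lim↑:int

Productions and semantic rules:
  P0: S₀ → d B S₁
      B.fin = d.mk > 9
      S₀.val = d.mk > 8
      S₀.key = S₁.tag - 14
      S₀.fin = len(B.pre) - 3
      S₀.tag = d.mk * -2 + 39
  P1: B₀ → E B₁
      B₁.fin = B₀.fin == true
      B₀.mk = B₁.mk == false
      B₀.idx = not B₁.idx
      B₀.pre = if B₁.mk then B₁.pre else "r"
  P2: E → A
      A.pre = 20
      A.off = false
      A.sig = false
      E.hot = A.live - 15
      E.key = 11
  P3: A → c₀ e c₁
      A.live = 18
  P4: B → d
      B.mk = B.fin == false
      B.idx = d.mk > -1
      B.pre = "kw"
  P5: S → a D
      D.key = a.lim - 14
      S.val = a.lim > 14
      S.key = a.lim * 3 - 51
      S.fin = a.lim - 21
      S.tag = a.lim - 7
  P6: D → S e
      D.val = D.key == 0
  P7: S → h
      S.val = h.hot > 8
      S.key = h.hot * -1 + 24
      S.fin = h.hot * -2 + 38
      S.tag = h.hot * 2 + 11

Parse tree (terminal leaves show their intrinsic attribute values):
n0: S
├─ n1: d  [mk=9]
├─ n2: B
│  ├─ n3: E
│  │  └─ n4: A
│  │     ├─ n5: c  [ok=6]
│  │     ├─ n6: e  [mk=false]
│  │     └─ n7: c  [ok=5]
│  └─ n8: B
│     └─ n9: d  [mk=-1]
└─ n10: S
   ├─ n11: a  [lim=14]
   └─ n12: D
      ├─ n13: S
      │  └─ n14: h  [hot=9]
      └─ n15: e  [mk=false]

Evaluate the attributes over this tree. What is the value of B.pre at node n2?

"kw"

1. n1.mk = 9  [terminal]
2. n2.fin = false  [d.mk > 9]
3. n4.pre = 20  [20]
4. n4.off = false  [false]
5. n4.sig = false  [false]
6. n5.ok = 6  [terminal]
7. n6.mk = false  [terminal]
8. n7.ok = 5  [terminal]
9. n4.live = 18  [18]
10. n3.hot = 3  [A.live - 15]
11. n3.key = 11  [11]
12. n8.fin = false  [B₀.fin == true]
13. n9.mk = -1  [terminal]
14. n8.mk = true  [B.fin == false]
15. n8.idx = false  [d.mk > -1]
16. n8.pre = "kw"  ["kw"]
17. n2.mk = false  [B₁.mk == false]
18. n2.idx = true  [not B₁.idx]
19. n2.pre = "kw"  [if B₁.mk then B₁.pre else "r"]
20. n11.lim = 14  [terminal]
21. n12.key = 0  [a.lim - 14]
22. n14.hot = 9  [terminal]
23. n13.val = true  [h.hot > 8]
24. n13.key = 15  [h.hot * -1 + 24]
25. n13.fin = 20  [h.hot * -2 + 38]
26. n13.tag = 29  [h.hot * 2 + 11]
27. n15.mk = false  [terminal]
28. n12.val = true  [D.key == 0]
29. n10.val = false  [a.lim > 14]
30. n10.key = -9  [a.lim * 3 - 51]
31. n10.fin = -7  [a.lim - 21]
32. n10.tag = 7  [a.lim - 7]
33. n0.val = true  [d.mk > 8]
34. n0.key = -7  [S₁.tag - 14]
35. n0.fin = -1  [len(B.pre) - 3]
36. n0.tag = 21  [d.mk * -2 + 39]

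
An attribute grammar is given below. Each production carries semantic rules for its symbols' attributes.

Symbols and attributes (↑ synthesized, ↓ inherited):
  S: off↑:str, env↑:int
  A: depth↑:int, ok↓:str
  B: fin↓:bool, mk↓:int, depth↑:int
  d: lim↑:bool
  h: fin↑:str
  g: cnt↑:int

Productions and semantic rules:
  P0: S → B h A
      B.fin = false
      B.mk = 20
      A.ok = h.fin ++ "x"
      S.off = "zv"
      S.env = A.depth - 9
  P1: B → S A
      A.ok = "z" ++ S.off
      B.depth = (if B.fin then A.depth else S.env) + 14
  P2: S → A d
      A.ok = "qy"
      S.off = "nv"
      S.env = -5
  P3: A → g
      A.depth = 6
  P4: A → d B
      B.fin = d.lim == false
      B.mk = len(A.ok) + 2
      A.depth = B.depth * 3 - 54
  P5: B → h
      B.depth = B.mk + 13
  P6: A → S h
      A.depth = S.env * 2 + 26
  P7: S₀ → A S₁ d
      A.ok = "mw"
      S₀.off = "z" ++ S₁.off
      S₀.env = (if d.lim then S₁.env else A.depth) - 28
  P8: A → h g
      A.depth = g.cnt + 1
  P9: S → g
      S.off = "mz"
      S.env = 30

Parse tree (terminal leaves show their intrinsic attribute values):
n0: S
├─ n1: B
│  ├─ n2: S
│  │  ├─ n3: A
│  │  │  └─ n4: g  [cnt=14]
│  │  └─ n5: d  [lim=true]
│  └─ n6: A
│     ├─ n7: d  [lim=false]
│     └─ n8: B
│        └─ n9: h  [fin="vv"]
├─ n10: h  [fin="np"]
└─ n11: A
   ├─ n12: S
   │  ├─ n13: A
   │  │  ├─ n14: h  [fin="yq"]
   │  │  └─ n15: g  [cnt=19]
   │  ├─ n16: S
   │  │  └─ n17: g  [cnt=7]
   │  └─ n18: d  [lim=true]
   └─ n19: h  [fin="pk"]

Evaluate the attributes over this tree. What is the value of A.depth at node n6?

1. n1.fin = false  [false]
2. n1.mk = 20  [20]
3. n3.ok = "qy"  ["qy"]
4. n4.cnt = 14  [terminal]
5. n3.depth = 6  [6]
6. n5.lim = true  [terminal]
7. n2.off = "nv"  ["nv"]
8. n2.env = -5  [-5]
9. n6.ok = "znv"  ["z" ++ S.off]
10. n7.lim = false  [terminal]
11. n8.fin = true  [d.lim == false]
12. n8.mk = 5  [len(A.ok) + 2]
13. n9.fin = "vv"  [terminal]
14. n8.depth = 18  [B.mk + 13]
15. n6.depth = 0  [B.depth * 3 - 54]
16. n1.depth = 9  [(if B.fin then A.depth else S.env) + 14]
17. n10.fin = "np"  [terminal]
18. n11.ok = "npx"  [h.fin ++ "x"]
19. n13.ok = "mw"  ["mw"]
20. n14.fin = "yq"  [terminal]
21. n15.cnt = 19  [terminal]
22. n13.depth = 20  [g.cnt + 1]
23. n17.cnt = 7  [terminal]
24. n16.off = "mz"  ["mz"]
25. n16.env = 30  [30]
26. n18.lim = true  [terminal]
27. n12.off = "zmz"  ["z" ++ S₁.off]
28. n12.env = 2  [(if d.lim then S₁.env else A.depth) - 28]
29. n19.fin = "pk"  [terminal]
30. n11.depth = 30  [S.env * 2 + 26]
31. n0.off = "zv"  ["zv"]
32. n0.env = 21  [A.depth - 9]

0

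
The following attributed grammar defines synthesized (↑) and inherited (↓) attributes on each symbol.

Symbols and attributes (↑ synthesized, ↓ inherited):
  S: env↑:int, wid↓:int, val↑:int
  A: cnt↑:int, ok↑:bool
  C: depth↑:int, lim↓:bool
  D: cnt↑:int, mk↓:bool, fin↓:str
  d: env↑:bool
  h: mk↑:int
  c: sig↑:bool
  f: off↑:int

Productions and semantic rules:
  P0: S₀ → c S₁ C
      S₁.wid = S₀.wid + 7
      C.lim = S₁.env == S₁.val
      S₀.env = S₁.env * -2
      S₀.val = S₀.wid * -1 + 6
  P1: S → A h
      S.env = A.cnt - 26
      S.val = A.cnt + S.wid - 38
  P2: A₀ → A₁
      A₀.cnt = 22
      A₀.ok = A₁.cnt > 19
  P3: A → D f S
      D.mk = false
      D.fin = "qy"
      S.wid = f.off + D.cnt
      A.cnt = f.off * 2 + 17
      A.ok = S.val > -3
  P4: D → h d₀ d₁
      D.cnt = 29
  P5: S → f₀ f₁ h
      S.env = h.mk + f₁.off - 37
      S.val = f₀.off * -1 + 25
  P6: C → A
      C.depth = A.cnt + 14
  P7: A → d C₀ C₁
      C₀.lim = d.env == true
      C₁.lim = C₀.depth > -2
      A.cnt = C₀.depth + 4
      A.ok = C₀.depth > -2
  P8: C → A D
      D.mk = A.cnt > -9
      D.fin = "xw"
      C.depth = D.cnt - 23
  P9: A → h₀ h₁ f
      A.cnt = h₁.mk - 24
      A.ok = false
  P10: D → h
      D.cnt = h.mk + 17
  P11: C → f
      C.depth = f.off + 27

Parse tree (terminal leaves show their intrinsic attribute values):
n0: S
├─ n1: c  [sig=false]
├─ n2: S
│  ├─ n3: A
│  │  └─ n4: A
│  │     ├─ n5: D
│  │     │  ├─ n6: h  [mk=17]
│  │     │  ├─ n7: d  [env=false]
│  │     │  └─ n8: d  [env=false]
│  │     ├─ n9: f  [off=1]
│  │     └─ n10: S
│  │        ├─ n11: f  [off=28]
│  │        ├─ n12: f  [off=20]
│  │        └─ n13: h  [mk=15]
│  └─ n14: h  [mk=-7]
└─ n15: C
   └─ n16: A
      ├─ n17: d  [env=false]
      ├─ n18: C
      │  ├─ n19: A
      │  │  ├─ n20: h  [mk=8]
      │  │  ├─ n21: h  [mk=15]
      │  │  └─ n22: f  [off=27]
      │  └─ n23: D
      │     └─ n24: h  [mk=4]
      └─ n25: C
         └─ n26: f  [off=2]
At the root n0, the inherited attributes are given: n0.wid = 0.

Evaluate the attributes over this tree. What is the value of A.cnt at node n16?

1. n0.wid = 0  [given at root]
2. n1.sig = false  [terminal]
3. n2.wid = 7  [S₀.wid + 7]
4. n5.mk = false  [false]
5. n5.fin = "qy"  ["qy"]
6. n6.mk = 17  [terminal]
7. n7.env = false  [terminal]
8. n8.env = false  [terminal]
9. n5.cnt = 29  [29]
10. n9.off = 1  [terminal]
11. n10.wid = 30  [f.off + D.cnt]
12. n11.off = 28  [terminal]
13. n12.off = 20  [terminal]
14. n13.mk = 15  [terminal]
15. n10.env = -2  [h.mk + f₁.off - 37]
16. n10.val = -3  [f₀.off * -1 + 25]
17. n4.cnt = 19  [f.off * 2 + 17]
18. n4.ok = false  [S.val > -3]
19. n3.cnt = 22  [22]
20. n3.ok = false  [A₁.cnt > 19]
21. n14.mk = -7  [terminal]
22. n2.env = -4  [A.cnt - 26]
23. n2.val = -9  [A.cnt + S.wid - 38]
24. n15.lim = false  [S₁.env == S₁.val]
25. n17.env = false  [terminal]
26. n18.lim = false  [d.env == true]
27. n20.mk = 8  [terminal]
28. n21.mk = 15  [terminal]
29. n22.off = 27  [terminal]
30. n19.cnt = -9  [h₁.mk - 24]
31. n19.ok = false  [false]
32. n23.mk = false  [A.cnt > -9]
33. n23.fin = "xw"  ["xw"]
34. n24.mk = 4  [terminal]
35. n23.cnt = 21  [h.mk + 17]
36. n18.depth = -2  [D.cnt - 23]
37. n25.lim = false  [C₀.depth > -2]
38. n26.off = 2  [terminal]
39. n25.depth = 29  [f.off + 27]
40. n16.cnt = 2  [C₀.depth + 4]
41. n16.ok = false  [C₀.depth > -2]
42. n15.depth = 16  [A.cnt + 14]
43. n0.env = 8  [S₁.env * -2]
44. n0.val = 6  [S₀.wid * -1 + 6]

2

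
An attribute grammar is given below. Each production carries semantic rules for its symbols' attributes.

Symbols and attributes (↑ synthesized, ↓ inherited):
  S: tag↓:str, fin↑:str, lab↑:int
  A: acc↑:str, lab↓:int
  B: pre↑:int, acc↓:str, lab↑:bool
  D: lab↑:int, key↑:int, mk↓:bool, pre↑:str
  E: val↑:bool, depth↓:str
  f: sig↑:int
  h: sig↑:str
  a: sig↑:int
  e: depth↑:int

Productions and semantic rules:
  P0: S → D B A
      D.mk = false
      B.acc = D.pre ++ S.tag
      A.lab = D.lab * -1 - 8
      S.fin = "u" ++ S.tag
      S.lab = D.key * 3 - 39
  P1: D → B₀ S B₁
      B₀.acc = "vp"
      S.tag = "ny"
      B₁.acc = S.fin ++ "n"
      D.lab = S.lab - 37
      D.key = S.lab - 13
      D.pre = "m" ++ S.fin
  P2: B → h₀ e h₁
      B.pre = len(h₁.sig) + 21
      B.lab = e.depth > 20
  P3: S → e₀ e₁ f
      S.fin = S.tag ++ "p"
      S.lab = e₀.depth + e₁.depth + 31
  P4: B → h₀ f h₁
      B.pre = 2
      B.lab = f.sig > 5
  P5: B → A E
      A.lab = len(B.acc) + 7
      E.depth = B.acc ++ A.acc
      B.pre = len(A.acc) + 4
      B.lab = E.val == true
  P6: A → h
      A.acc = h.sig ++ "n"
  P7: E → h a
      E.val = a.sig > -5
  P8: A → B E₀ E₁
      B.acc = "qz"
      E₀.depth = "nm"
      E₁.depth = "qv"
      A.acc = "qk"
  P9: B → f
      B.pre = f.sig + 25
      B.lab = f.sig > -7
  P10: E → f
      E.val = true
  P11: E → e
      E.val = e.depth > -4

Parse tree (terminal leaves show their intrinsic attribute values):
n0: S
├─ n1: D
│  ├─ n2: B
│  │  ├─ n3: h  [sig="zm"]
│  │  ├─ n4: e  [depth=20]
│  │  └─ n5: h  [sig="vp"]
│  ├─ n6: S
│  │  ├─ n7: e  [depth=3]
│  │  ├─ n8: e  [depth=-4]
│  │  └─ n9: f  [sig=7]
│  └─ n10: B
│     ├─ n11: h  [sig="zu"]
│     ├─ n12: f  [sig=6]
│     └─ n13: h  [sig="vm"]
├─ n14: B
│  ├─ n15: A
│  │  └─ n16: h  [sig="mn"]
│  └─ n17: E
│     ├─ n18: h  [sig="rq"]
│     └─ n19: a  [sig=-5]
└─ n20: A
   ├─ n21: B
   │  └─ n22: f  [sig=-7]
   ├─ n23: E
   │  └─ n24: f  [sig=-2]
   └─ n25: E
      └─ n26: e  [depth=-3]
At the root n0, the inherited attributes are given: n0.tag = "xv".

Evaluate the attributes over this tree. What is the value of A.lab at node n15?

1. n0.tag = "xv"  [given at root]
2. n1.mk = false  [false]
3. n2.acc = "vp"  ["vp"]
4. n3.sig = "zm"  [terminal]
5. n4.depth = 20  [terminal]
6. n5.sig = "vp"  [terminal]
7. n2.pre = 23  [len(h₁.sig) + 21]
8. n2.lab = false  [e.depth > 20]
9. n6.tag = "ny"  ["ny"]
10. n7.depth = 3  [terminal]
11. n8.depth = -4  [terminal]
12. n9.sig = 7  [terminal]
13. n6.fin = "nyp"  [S.tag ++ "p"]
14. n6.lab = 30  [e₀.depth + e₁.depth + 31]
15. n10.acc = "nypn"  [S.fin ++ "n"]
16. n11.sig = "zu"  [terminal]
17. n12.sig = 6  [terminal]
18. n13.sig = "vm"  [terminal]
19. n10.pre = 2  [2]
20. n10.lab = true  [f.sig > 5]
21. n1.lab = -7  [S.lab - 37]
22. n1.key = 17  [S.lab - 13]
23. n1.pre = "mnyp"  ["m" ++ S.fin]
24. n14.acc = "mnypxv"  [D.pre ++ S.tag]
25. n15.lab = 13  [len(B.acc) + 7]
26. n16.sig = "mn"  [terminal]
27. n15.acc = "mnn"  [h.sig ++ "n"]
28. n17.depth = "mnypxvmnn"  [B.acc ++ A.acc]
29. n18.sig = "rq"  [terminal]
30. n19.sig = -5  [terminal]
31. n17.val = false  [a.sig > -5]
32. n14.pre = 7  [len(A.acc) + 4]
33. n14.lab = false  [E.val == true]
34. n20.lab = -1  [D.lab * -1 - 8]
35. n21.acc = "qz"  ["qz"]
36. n22.sig = -7  [terminal]
37. n21.pre = 18  [f.sig + 25]
38. n21.lab = false  [f.sig > -7]
39. n23.depth = "nm"  ["nm"]
40. n24.sig = -2  [terminal]
41. n23.val = true  [true]
42. n25.depth = "qv"  ["qv"]
43. n26.depth = -3  [terminal]
44. n25.val = true  [e.depth > -4]
45. n20.acc = "qk"  ["qk"]
46. n0.fin = "uxv"  ["u" ++ S.tag]
47. n0.lab = 12  [D.key * 3 - 39]

13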